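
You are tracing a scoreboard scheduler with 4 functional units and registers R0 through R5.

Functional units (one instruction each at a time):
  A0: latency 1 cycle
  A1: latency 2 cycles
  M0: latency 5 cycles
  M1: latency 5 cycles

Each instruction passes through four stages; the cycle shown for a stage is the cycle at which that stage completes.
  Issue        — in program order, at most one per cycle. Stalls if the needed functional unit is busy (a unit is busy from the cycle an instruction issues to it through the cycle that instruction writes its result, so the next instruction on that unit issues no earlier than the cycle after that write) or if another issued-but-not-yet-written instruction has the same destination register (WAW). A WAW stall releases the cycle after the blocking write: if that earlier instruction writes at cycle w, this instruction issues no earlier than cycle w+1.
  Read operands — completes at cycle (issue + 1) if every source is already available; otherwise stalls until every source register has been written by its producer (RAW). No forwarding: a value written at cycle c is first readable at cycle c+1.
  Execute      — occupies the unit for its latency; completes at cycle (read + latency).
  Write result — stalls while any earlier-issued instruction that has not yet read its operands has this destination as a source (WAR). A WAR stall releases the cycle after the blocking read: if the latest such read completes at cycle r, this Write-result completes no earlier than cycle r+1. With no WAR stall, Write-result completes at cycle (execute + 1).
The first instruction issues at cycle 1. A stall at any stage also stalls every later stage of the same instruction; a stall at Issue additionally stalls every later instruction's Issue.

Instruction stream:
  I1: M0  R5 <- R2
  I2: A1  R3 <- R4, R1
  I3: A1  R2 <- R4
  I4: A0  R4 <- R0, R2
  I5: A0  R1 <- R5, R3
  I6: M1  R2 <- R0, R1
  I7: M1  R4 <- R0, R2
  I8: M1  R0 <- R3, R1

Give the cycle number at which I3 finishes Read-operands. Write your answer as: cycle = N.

[I1] 1/2/7/8
[I2] 2/3/5/6
[I3] 7/8/10/11  (struct: A1 busy until I2 writes@6)
[I4] 8/12/13/14  (RAW R2: wait I3 write@11)
[I5] 15/16/17/18  (struct: A0 busy until I4 writes@14)
[I6] 16/19/24/25  (RAW R1: wait I5 write@18)
[I7] 26/27/32/33  (struct: M1 busy until I6 writes@25)
[I8] 34/35/40/41  (struct: M1 busy until I7 writes@33)

cycle = 8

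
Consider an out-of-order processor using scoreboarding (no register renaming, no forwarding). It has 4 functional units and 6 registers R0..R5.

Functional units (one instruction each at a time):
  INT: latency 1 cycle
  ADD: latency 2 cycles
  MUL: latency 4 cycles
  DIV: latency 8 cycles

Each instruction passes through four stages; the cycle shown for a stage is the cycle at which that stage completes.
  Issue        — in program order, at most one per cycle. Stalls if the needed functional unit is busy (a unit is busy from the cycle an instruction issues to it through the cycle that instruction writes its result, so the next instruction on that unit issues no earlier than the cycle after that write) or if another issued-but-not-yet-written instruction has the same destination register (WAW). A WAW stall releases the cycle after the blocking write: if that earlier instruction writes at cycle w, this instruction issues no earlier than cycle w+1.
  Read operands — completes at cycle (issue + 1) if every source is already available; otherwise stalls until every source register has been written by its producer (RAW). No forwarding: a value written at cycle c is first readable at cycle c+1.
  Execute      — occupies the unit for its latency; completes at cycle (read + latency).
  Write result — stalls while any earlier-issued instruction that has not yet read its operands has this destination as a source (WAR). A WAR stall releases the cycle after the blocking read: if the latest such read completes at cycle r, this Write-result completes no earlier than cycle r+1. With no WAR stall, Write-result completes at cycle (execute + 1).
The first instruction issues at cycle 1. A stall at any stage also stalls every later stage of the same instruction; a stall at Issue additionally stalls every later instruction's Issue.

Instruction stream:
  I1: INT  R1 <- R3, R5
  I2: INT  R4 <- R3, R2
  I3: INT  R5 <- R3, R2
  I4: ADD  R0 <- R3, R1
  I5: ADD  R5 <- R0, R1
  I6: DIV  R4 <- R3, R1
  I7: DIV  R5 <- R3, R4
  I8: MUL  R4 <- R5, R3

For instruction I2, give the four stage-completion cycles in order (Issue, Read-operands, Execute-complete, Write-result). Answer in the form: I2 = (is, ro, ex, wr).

I2 = (5, 6, 7, 8)

cycle 1: I1 issues→INT
cycle 2: I1 reads
cycle 3: I1 exec-done
cycle 4: I1 writes R1
cycle 5: I2 issues→INT
cycle 6: I2 reads
cycle 7: I2 exec-done
cycle 8: I2 writes R4
cycle 9: I3 issues→INT
cycle 10: I3 reads, I4 issues→ADD
cycle 11: I3 exec-done, I4 reads
cycle 12: I3 writes R5
cycle 13: I4 exec-done
cycle 14: I4 writes R0
cycle 15: I5 issues→ADD
cycle 16: I5 reads, I6 issues→DIV
cycle 17: I6 reads
cycle 18: I5 exec-done
cycle 19: I5 writes R5
cycle 25: I6 exec-done
cycle 26: I6 writes R4
cycle 27: I7 issues→DIV
cycle 28: I7 reads, I8 issues→MUL
cycle 36: I7 exec-done
cycle 37: I7 writes R5
cycle 38: I8 reads
cycle 42: I8 exec-done
cycle 43: I8 writes R4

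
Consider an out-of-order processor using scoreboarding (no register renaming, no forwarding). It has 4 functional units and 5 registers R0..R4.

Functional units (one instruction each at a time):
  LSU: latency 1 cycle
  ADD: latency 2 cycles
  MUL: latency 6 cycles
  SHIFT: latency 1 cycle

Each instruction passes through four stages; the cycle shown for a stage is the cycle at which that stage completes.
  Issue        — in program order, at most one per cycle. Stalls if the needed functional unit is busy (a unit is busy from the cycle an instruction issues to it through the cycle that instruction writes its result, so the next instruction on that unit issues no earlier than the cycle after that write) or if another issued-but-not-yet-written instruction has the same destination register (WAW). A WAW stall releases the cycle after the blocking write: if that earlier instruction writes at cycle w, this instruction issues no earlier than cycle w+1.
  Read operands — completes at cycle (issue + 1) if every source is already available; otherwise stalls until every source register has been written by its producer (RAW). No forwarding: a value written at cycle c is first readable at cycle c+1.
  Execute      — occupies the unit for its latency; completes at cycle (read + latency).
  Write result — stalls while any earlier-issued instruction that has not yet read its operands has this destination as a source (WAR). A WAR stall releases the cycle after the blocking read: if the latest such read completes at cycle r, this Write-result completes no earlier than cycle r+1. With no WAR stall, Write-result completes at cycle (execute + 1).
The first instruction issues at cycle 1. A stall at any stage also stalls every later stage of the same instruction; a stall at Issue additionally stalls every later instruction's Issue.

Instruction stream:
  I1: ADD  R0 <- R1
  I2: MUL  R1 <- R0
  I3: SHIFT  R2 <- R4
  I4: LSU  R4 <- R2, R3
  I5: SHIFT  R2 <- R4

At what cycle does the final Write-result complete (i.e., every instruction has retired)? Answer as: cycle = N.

cycle = 13

1) issue 1, read 2, done 4, write 5
2) issue 2, read 6, done 12, write 13  <RAW R0: wait I1 write@5>
3) issue 3, read 4, done 5, write 6
4) issue 4, read 7, done 8, write 9  <RAW R2: wait I3 write@6>
5) issue 7, read 10, done 11, write 12  <struct: SHIFT busy until I3 writes@6 / RAW R4: wait I4 write@9>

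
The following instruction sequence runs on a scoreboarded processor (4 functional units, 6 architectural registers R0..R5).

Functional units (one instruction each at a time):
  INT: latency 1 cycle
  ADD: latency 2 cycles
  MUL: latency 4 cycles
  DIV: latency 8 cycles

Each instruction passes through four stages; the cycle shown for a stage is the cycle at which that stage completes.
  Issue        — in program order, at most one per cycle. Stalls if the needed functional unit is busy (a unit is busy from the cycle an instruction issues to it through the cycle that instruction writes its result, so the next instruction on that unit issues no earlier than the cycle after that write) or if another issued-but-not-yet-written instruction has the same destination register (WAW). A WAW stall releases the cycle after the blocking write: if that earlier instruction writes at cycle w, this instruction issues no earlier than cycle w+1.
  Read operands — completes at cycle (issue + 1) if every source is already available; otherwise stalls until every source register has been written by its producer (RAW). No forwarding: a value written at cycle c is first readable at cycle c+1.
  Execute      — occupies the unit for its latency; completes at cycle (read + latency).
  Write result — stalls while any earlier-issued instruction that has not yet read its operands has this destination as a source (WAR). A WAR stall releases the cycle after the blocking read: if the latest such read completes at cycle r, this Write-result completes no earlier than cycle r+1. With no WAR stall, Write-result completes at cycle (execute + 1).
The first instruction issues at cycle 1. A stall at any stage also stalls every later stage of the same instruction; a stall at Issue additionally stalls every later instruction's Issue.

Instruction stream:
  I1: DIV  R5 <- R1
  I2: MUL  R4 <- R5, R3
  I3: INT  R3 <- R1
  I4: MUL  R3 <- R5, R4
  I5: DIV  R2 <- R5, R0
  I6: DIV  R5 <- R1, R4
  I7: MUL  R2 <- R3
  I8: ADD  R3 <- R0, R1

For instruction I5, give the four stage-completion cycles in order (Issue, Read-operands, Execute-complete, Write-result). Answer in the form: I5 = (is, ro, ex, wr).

I5 = (19, 20, 28, 29)

cycle 1: I1 issues→DIV
cycle 2: I1 reads; I2 issues→MUL
cycle 3: I3 issues→INT
cycle 4: I3 reads
cycle 5: I3 exec-done
cycle 10: I1 exec-done
cycle 11: I1 writes R5
cycle 12: I2 reads
cycle 13: I3 writes R3
cycle 16: I2 exec-done
cycle 17: I2 writes R4
cycle 18: I4 issues→MUL
cycle 19: I4 reads; I5 issues→DIV
cycle 20: I5 reads
cycle 23: I4 exec-done
cycle 24: I4 writes R3
cycle 28: I5 exec-done
cycle 29: I5 writes R2
cycle 30: I6 issues→DIV
cycle 31: I6 reads; I7 issues→MUL
cycle 32: I7 reads; I8 issues→ADD
cycle 33: I8 reads
cycle 35: I8 exec-done
cycle 36: I7 exec-done; I8 writes R3
cycle 37: I7 writes R2
cycle 39: I6 exec-done
cycle 40: I6 writes R5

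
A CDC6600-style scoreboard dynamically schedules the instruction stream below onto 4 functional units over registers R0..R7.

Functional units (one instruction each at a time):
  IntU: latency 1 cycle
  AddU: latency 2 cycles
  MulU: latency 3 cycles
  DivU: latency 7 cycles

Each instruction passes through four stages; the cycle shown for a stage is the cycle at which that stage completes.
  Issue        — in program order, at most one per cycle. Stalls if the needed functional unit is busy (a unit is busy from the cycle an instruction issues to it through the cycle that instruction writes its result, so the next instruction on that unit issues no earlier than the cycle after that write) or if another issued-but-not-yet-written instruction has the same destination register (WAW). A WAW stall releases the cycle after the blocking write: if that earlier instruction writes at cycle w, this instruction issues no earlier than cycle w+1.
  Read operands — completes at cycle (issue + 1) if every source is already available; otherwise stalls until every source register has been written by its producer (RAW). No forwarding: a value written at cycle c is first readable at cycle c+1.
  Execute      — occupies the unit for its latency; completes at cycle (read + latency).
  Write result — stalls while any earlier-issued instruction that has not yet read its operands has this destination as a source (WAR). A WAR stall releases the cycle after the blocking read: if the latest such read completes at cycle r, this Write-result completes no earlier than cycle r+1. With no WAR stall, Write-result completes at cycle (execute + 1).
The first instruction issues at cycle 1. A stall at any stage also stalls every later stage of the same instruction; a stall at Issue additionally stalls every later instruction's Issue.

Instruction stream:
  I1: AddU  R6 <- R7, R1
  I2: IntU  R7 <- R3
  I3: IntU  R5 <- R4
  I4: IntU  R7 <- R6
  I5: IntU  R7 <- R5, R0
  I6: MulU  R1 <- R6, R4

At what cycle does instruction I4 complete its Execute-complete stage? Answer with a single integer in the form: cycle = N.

cycle = 12

c1: I1→AddU
c2: I1 RO; I2→IntU
c3: I2 RO
c4: I1 EX; I2 EX
c5: I1 WR R6; I2 WR R7
c6: I3→IntU
c7: I3 RO
c8: I3 EX
c9: I3 WR R5
c10: I4→IntU
c11: I4 RO
c12: I4 EX
c13: I4 WR R7
c14: I5→IntU
c15: I5 RO; I6→MulU
c16: I5 EX; I6 RO
c17: I5 WR R7
c19: I6 EX
c20: I6 WR R1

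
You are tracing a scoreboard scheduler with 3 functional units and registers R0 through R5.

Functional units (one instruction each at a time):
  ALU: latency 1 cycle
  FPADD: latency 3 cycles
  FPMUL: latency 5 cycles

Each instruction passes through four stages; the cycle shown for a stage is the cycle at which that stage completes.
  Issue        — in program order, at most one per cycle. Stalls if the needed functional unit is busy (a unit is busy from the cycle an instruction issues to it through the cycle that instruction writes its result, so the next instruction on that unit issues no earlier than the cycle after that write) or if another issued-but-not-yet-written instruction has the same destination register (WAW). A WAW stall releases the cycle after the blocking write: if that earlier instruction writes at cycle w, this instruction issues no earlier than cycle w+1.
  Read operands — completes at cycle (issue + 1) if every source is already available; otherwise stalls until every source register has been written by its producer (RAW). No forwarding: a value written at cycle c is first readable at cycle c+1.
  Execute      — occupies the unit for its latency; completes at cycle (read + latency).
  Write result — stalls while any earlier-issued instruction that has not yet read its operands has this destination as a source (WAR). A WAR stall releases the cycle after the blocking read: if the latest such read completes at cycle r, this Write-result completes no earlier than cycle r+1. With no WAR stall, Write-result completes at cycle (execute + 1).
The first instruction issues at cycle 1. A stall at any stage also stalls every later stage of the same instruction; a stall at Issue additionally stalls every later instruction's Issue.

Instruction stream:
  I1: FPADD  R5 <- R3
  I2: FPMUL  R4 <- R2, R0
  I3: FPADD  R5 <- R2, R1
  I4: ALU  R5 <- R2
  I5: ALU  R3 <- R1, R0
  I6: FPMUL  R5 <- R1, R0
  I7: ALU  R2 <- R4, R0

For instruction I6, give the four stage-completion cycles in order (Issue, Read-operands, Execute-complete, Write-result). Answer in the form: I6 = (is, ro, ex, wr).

I6 = (18, 19, 24, 25)

I1 -> (1, 2, 5, 6)
I2 -> (2, 3, 8, 9)
I3 -> (7, 8, 11, 12)  // struct: FPADD busy until I1 writes@6
I4 -> (13, 14, 15, 16)  // WAW R5: wait I3 write@12
I5 -> (17, 18, 19, 20)  // struct: ALU busy until I4 writes@16
I6 -> (18, 19, 24, 25)
I7 -> (21, 22, 23, 24)  // struct: ALU busy until I5 writes@20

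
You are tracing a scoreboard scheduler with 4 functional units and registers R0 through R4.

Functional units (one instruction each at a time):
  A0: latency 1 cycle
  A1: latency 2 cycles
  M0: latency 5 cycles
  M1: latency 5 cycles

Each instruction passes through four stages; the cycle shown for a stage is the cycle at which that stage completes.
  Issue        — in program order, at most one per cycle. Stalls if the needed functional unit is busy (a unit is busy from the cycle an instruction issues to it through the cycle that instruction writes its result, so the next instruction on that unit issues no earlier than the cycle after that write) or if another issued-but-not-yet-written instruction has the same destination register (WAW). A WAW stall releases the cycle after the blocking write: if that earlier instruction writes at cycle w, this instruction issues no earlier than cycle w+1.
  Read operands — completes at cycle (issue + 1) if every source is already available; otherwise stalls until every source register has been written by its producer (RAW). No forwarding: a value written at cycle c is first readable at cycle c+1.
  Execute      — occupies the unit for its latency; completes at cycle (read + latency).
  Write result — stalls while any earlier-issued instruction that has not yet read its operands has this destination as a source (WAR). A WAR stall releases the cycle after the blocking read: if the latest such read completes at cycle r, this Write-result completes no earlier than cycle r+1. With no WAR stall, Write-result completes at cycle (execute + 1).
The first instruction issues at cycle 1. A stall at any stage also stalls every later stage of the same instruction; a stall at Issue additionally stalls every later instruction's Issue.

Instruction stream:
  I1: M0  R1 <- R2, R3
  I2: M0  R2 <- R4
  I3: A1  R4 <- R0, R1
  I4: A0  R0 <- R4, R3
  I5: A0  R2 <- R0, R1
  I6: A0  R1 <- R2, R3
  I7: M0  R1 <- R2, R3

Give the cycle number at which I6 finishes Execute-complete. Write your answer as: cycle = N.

cycle = 24

[I1] 1/2/7/8
[I2] 9/10/15/16  (struct: M0 busy until I1 writes@8)
[I3] 10/11/13/14
[I4] 11/15/16/17  (RAW R4: wait I3 write@14)
[I5] 18/19/20/21  (struct: A0 busy until I4 writes@17)
[I6] 22/23/24/25  (struct: A0 busy until I5 writes@21)
[I7] 26/27/32/33  (WAW R1: wait I6 write@25)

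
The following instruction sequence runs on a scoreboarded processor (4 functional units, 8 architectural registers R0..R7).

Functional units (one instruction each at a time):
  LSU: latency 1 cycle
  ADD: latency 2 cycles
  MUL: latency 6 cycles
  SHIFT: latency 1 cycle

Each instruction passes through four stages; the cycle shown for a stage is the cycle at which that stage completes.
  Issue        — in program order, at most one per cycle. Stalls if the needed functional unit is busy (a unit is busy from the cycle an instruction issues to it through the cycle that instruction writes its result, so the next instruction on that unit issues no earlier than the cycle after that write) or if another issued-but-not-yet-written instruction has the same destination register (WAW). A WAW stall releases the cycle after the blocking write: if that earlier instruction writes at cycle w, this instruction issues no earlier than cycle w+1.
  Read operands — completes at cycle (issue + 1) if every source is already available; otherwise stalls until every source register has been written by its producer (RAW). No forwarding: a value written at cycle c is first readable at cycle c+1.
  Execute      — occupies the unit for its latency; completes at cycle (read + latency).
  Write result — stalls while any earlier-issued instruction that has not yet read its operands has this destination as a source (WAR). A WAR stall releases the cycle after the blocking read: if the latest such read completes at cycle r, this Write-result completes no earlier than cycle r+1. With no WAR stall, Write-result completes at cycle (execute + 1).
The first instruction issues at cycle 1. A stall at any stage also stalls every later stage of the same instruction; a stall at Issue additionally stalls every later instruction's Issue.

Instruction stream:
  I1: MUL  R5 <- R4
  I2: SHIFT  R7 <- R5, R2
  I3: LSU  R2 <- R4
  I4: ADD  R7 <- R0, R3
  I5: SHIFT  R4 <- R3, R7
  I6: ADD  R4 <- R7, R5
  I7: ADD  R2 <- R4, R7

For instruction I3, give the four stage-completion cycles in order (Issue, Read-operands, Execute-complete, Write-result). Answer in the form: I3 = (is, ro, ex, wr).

I3 = (3, 4, 5, 11)

t=1  I1→MUL
t=2  I1 RO · I2→SHIFT
t=3  I3→LSU
t=4  I3 RO
t=5  I3 EX
t=8  I1 EX
t=9  I1 WR R5
t=10  I2 RO
t=11  I2 EX · I3 WR R2
t=12  I2 WR R7
t=13  I4→ADD
t=14  I4 RO · I5→SHIFT
t=16  I4 EX
t=17  I4 WR R7
t=18  I5 RO
t=19  I5 EX
t=20  I5 WR R4
t=21  I6→ADD
t=22  I6 RO
t=24  I6 EX
t=25  I6 WR R4
t=26  I7→ADD
t=27  I7 RO
t=29  I7 EX
t=30  I7 WR R2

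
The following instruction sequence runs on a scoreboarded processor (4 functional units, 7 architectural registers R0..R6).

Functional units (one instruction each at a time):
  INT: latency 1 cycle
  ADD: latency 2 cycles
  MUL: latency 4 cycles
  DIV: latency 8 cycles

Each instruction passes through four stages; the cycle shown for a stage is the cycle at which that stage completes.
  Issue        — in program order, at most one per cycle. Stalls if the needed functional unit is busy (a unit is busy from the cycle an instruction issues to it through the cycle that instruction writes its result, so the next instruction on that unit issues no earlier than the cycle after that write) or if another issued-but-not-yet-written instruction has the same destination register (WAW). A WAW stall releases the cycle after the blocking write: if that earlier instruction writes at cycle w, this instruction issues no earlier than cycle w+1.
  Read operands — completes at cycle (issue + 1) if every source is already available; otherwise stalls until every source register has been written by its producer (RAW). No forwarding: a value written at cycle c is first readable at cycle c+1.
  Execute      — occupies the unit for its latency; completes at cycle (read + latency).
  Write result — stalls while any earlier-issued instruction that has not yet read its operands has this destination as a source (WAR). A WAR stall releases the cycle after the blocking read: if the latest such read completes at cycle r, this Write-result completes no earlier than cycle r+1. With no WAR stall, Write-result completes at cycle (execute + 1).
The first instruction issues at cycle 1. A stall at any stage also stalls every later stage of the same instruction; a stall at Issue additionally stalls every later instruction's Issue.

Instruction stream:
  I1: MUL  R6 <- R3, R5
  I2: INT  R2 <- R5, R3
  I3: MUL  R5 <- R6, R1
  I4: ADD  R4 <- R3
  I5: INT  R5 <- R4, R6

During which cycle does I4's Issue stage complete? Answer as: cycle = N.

t=1  I1 issues→MUL
t=2  I1 reads · I2 issues→INT
t=3  I2 reads
t=4  I2 exec-done
t=5  I2 writes R2
t=6  I1 exec-done
t=7  I1 writes R6
t=8  I3 issues→MUL
t=9  I3 reads · I4 issues→ADD
t=10  I4 reads
t=12  I4 exec-done
t=13  I3 exec-done · I4 writes R4
t=14  I3 writes R5
t=15  I5 issues→INT
t=16  I5 reads
t=17  I5 exec-done
t=18  I5 writes R5

cycle = 9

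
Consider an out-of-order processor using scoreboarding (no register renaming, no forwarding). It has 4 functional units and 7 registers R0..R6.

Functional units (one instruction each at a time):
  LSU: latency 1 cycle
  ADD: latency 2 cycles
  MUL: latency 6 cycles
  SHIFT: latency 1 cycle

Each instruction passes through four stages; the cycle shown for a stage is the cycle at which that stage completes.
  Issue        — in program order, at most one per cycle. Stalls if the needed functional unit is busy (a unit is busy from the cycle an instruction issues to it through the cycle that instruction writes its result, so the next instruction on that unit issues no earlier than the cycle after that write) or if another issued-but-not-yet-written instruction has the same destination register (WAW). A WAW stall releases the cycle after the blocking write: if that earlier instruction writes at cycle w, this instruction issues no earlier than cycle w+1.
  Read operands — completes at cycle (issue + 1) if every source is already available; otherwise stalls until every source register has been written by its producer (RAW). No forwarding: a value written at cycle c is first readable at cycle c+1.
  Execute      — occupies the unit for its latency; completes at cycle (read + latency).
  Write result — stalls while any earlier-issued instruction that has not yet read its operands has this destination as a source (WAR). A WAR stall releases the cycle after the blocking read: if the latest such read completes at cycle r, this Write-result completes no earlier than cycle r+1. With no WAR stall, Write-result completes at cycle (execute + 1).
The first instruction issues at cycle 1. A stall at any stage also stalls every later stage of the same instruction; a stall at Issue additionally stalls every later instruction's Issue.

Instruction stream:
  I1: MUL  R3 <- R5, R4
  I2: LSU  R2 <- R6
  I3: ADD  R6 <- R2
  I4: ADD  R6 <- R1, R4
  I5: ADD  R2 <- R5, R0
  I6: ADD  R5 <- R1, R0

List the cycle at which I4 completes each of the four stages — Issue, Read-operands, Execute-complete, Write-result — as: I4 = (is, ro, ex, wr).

cycle 1: issue I1 (MUL)
cycle 2: I1 read-ops · issue I2 (LSU)
cycle 3: I2 read-ops · issue I3 (ADD)
cycle 4: I2 finished on LSU
cycle 5: I2→R2
cycle 6: I3 read-ops
cycle 8: I1 finished on MUL · I3 finished on ADD
cycle 9: I1→R3 · I3→R6
cycle 10: issue I4 (ADD)
cycle 11: I4 read-ops
cycle 13: I4 finished on ADD
cycle 14: I4→R6
cycle 15: issue I5 (ADD)
cycle 16: I5 read-ops
cycle 18: I5 finished on ADD
cycle 19: I5→R2
cycle 20: issue I6 (ADD)
cycle 21: I6 read-ops
cycle 23: I6 finished on ADD
cycle 24: I6→R5

I4 = (10, 11, 13, 14)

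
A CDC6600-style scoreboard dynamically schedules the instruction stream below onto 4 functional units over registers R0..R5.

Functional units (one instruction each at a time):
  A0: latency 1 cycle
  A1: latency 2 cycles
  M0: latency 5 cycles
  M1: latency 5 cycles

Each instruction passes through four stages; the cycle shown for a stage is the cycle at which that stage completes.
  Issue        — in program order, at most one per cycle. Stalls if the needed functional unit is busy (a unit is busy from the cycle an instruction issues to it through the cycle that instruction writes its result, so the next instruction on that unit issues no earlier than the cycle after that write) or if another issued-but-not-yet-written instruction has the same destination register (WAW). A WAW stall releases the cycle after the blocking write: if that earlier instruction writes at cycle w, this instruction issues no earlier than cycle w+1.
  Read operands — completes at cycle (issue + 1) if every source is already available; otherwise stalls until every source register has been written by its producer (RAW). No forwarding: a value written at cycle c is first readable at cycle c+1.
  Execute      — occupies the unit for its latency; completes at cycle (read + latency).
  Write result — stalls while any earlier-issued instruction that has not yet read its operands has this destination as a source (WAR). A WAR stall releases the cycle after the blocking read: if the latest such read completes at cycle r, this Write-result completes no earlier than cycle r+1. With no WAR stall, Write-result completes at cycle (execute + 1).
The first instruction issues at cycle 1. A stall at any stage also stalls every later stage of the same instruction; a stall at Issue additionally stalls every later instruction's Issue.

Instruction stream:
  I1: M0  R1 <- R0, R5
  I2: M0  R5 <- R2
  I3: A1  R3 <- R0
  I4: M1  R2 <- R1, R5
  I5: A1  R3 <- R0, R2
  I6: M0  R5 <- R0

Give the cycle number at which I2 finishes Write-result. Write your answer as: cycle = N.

cycle 1: I1→M0
cycle 2: I1 RO
cycle 7: I1 EX
cycle 8: I1 WR R1
cycle 9: I2→M0
cycle 10: I2 RO; I3→A1
cycle 11: I3 RO; I4→M1
cycle 13: I3 EX
cycle 14: I3 WR R3
cycle 15: I2 EX; I5→A1
cycle 16: I2 WR R5
cycle 17: I4 RO; I6→M0
cycle 18: I6 RO
cycle 22: I4 EX
cycle 23: I4 WR R2; I6 EX
cycle 24: I5 RO; I6 WR R5
cycle 26: I5 EX
cycle 27: I5 WR R3

cycle = 16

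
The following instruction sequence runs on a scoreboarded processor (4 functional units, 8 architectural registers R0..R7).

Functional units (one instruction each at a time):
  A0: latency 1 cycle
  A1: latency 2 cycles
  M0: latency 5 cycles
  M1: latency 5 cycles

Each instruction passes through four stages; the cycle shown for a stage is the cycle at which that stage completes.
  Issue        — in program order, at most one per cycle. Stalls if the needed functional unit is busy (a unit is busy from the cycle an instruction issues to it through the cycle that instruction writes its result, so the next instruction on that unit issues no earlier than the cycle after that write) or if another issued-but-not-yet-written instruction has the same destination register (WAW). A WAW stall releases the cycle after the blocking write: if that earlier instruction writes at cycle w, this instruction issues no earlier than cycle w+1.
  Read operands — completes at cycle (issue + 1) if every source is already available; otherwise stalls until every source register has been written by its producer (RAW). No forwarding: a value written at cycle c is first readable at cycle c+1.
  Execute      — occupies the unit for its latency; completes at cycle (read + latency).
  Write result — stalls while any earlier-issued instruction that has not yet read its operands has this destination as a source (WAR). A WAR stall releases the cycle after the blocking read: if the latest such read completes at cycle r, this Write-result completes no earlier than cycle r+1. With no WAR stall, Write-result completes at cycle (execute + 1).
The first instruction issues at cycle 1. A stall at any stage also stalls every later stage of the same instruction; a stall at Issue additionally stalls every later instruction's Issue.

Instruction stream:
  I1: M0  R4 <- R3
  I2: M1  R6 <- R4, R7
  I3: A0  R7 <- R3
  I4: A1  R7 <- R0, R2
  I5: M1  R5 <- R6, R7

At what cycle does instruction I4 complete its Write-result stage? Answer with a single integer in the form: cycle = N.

c1: I1 issues→M0
c2: I1 reads | I2 issues→M1
c3: I3 issues→A0
c4: I3 reads
c5: I3 exec-done
c7: I1 exec-done
c8: I1 writes R4
c9: I2 reads
c10: I3 writes R7
c11: I4 issues→A1
c12: I4 reads
c14: I2 exec-done | I4 exec-done
c15: I2 writes R6 | I4 writes R7
c16: I5 issues→M1
c17: I5 reads
c22: I5 exec-done
c23: I5 writes R5

cycle = 15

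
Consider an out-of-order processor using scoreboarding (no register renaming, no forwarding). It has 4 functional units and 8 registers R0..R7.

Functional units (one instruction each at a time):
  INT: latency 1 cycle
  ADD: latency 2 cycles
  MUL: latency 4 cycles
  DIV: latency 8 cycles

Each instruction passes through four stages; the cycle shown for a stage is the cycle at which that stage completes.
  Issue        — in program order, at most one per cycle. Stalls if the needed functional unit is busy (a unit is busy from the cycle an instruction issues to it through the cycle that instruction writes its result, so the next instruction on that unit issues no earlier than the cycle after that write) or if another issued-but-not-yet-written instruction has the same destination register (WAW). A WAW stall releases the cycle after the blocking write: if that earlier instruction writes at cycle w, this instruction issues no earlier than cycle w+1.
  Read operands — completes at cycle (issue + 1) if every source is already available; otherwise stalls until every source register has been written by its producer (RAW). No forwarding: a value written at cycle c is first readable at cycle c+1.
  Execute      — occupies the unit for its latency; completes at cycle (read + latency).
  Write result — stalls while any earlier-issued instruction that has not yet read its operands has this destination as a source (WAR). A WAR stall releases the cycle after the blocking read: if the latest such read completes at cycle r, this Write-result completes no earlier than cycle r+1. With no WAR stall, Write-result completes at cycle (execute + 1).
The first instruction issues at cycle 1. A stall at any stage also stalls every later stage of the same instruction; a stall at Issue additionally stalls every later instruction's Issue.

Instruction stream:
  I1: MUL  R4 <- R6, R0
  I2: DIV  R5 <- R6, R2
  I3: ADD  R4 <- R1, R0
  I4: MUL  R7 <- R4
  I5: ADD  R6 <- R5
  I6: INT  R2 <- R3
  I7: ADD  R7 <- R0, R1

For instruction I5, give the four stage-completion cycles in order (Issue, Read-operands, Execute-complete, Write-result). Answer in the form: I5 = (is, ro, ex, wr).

I1 -> (1, 2, 6, 7)
I2 -> (2, 3, 11, 12)
I3 -> (8, 9, 11, 12)  // WAW R4: wait I1 write@7
I4 -> (9, 13, 17, 18)  // RAW R4: wait I3 write@12
I5 -> (13, 14, 16, 17)  // struct: ADD busy until I3 writes@12
I6 -> (14, 15, 16, 17)
I7 -> (19, 20, 22, 23)  // WAW R7: wait I4 write@18

I5 = (13, 14, 16, 17)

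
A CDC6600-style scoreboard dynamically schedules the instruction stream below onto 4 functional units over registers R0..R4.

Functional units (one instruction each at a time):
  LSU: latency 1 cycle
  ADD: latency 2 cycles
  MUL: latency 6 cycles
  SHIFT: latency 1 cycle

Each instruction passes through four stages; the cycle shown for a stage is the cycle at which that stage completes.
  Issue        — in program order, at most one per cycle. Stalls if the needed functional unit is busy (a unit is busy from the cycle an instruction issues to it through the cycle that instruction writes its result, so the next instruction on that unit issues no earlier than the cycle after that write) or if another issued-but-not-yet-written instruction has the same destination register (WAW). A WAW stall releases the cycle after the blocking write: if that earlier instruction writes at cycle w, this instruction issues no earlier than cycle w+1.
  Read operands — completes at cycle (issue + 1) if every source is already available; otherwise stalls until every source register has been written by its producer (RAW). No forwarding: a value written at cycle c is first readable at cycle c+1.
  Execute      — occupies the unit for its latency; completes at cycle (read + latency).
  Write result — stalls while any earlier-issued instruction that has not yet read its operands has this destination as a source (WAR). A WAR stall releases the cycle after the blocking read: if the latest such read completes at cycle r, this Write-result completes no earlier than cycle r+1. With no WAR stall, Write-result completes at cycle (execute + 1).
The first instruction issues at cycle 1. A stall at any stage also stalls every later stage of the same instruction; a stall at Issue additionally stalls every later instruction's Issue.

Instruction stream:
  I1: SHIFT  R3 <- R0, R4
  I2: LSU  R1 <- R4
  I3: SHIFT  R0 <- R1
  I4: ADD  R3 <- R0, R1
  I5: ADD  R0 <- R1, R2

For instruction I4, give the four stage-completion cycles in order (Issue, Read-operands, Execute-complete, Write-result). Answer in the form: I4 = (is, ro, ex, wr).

I4 = (6, 9, 11, 12)

cycle 1: I1→SHIFT
cycle 2: I1 RO, I2→LSU
cycle 3: I1 EX, I2 RO
cycle 4: I1 WR R3, I2 EX
cycle 5: I2 WR R1, I3→SHIFT
cycle 6: I3 RO, I4→ADD
cycle 7: I3 EX
cycle 8: I3 WR R0
cycle 9: I4 RO
cycle 11: I4 EX
cycle 12: I4 WR R3
cycle 13: I5→ADD
cycle 14: I5 RO
cycle 16: I5 EX
cycle 17: I5 WR R0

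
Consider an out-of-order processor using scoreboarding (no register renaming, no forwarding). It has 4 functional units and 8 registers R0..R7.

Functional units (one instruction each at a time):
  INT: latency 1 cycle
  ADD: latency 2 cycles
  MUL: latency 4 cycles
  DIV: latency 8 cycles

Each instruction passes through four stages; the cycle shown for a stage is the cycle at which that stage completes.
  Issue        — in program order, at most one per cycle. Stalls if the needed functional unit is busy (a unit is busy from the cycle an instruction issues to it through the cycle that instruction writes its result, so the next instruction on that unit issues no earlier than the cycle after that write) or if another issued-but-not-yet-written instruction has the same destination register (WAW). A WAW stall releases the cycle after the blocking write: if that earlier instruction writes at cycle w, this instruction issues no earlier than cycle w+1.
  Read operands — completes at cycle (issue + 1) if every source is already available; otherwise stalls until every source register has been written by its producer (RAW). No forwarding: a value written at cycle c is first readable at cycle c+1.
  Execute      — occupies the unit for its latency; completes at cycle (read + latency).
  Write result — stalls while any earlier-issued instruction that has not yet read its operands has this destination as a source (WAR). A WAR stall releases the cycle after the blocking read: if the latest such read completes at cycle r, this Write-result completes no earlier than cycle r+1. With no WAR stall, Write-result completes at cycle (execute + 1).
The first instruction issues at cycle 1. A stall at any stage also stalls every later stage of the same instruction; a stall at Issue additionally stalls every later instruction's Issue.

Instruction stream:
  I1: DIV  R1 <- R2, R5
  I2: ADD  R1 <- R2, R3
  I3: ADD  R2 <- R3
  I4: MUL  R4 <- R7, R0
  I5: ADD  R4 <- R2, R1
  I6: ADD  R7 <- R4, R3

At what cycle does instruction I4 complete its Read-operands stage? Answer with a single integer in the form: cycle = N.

cycle = 19

I1  is:1  ro:2  ex:10  wr:11
I2  is:12  ro:13  ex:15  wr:16  — WAW R1: wait I1 write@11
I3  is:17  ro:18  ex:20  wr:21  — struct: ADD busy until I2 writes@16
I4  is:18  ro:19  ex:23  wr:24
I5  is:25  ro:26  ex:28  wr:29  — WAW R4: wait I4 write@24
I6  is:30  ro:31  ex:33  wr:34  — struct: ADD busy until I5 writes@29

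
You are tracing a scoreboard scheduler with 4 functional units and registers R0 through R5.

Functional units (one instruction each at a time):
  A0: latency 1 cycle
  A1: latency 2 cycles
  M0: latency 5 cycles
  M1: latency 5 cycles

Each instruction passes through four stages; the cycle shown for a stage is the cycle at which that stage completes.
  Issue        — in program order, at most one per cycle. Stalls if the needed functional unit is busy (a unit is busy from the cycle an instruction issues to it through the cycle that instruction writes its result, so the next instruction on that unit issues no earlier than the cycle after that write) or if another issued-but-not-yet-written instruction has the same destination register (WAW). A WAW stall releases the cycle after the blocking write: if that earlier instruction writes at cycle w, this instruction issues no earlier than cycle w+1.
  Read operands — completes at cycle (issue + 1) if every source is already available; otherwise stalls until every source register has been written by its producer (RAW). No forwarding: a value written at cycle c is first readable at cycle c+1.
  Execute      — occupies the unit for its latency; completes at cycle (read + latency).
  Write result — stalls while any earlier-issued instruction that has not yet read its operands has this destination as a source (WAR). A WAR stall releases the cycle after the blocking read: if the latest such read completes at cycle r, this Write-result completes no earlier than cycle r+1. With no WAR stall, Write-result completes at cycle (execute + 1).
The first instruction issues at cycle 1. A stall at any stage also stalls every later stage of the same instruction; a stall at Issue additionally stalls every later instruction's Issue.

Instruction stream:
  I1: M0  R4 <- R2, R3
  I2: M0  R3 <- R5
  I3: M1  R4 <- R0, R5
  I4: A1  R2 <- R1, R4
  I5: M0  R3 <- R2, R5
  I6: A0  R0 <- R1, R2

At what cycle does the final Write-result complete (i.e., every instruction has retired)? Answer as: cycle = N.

c1: I1→M0
c2: I1 RO
c7: I1 EX
c8: I1 WR R4
c9: I2→M0
c10: I2 RO · I3→M1
c11: I3 RO · I4→A1
c15: I2 EX
c16: I2 WR R3 · I3 EX
c17: I3 WR R4 · I5→M0
c18: I4 RO · I6→A0
c20: I4 EX
c21: I4 WR R2
c22: I5 RO · I6 RO
c23: I6 EX
c24: I6 WR R0
c27: I5 EX
c28: I5 WR R3

cycle = 28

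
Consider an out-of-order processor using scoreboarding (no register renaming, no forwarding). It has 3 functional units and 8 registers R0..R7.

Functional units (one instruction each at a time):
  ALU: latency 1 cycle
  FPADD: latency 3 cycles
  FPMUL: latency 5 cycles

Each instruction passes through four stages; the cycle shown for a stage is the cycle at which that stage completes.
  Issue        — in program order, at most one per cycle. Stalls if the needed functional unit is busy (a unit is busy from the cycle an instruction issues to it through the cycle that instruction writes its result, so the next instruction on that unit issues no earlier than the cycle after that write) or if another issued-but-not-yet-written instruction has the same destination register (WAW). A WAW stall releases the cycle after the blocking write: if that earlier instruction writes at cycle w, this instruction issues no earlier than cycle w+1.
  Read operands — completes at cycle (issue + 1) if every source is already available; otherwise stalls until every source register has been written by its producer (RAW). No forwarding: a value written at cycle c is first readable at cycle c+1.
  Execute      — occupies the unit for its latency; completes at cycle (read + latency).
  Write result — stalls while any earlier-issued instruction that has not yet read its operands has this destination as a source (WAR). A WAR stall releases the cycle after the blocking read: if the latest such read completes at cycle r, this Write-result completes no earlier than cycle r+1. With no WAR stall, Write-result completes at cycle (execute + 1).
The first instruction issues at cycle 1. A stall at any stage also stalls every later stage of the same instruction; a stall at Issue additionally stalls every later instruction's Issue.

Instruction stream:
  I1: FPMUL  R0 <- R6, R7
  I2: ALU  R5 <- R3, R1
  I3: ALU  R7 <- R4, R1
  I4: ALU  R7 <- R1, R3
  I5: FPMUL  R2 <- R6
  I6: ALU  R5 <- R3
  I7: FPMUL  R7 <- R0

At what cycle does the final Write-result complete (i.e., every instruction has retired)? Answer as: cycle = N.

I1  is:1  ro:2  ex:7  wr:8
I2  is:2  ro:3  ex:4  wr:5
I3  is:6  ro:7  ex:8  wr:9  — struct: ALU busy until I2 writes@5
I4  is:10  ro:11  ex:12  wr:13  — struct: ALU busy until I3 writes@9
I5  is:11  ro:12  ex:17  wr:18
I6  is:14  ro:15  ex:16  wr:17  — struct: ALU busy until I4 writes@13
I7  is:19  ro:20  ex:25  wr:26  — struct: FPMUL busy until I5 writes@18

cycle = 26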